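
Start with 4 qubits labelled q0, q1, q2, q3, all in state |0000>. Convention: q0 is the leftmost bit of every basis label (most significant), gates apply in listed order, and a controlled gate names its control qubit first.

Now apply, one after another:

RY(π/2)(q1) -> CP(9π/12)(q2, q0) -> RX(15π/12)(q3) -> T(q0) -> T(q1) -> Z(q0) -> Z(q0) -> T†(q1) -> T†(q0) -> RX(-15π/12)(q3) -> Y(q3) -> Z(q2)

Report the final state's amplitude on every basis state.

After the circuit, the state carries amplitude sqrt(2)*I/2 on |0001>, sqrt(2)*I/2 on |0101>, and 0 on every other basis state. Key observation: steps 3-10 multiply out to the identity, so the circuit reduces to the remaining gates.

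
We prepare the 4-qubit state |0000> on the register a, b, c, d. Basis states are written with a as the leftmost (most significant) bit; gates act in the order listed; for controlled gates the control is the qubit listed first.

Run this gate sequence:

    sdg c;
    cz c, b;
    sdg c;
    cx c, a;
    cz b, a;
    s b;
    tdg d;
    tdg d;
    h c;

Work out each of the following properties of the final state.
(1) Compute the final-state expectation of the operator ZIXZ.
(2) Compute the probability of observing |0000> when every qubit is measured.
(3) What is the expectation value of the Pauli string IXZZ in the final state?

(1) The expectation value of ZIXZ is 1.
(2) The probability of measuring |0000> is 1/2.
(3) The observable IXZZ averages to 0.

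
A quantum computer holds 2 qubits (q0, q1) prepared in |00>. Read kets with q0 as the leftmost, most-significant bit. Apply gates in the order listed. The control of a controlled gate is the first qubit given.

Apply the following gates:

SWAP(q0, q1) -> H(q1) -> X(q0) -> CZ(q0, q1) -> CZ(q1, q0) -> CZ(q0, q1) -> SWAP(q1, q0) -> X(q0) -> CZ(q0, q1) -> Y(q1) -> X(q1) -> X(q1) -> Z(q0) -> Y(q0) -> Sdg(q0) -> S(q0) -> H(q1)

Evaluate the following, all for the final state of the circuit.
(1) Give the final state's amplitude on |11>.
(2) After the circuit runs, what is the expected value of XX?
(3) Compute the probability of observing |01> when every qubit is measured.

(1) The amplitude on |11> is -1/2.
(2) The observable XX averages to 1.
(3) Outcome |01> occurs with probability 1/4.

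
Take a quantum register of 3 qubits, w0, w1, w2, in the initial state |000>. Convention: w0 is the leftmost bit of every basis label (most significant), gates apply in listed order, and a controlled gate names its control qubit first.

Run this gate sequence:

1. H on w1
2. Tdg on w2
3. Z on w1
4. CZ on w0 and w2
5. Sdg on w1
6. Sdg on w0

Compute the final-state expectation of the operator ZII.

The expectation value of ZII is 1.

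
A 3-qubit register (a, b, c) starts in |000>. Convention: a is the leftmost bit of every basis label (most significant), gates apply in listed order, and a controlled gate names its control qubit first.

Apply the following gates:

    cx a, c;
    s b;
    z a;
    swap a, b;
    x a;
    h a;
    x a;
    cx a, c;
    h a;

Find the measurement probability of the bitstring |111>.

A full measurement returns |111> with probability 0.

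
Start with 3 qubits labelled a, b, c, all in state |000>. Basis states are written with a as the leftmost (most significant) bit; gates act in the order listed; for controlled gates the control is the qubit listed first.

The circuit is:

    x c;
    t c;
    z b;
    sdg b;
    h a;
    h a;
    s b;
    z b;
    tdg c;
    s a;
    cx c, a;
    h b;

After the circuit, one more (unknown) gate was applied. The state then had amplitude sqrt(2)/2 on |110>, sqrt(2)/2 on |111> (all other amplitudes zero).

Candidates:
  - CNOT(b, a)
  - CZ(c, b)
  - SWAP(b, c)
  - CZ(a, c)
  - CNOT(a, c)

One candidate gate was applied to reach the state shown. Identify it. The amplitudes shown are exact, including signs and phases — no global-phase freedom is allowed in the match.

The unique candidate consistent with the amplitudes is SWAP(b, c). Key observation: the block from step 2 through step 9 cancels to the identity and can be dropped.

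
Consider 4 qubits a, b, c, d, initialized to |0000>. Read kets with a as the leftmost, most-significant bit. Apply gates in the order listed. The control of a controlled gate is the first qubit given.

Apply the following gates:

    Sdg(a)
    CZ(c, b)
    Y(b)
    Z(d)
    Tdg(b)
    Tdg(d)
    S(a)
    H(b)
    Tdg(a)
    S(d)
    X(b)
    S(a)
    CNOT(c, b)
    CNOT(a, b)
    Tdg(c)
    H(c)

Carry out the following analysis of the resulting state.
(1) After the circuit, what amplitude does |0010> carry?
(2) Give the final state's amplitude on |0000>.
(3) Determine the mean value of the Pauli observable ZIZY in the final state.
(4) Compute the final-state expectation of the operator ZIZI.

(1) The amplitude on |0010> is -exp(I*pi/4)/2.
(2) The final state's coefficient on |0000> equals -exp(I*pi/4)/2.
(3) In the final state, ZIZY has expectation 0.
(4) The expectation value of ZIZI is 0.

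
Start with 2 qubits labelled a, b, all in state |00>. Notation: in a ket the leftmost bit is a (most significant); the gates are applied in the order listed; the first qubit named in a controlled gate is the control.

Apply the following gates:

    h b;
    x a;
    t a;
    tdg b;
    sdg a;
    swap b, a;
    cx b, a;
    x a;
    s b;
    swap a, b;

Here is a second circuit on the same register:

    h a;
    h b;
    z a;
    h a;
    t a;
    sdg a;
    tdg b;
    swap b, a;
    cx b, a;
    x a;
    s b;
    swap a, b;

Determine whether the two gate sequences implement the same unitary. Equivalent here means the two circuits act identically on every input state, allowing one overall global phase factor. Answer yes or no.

Yes: on every input state the two circuits agree up to one overall phase factor.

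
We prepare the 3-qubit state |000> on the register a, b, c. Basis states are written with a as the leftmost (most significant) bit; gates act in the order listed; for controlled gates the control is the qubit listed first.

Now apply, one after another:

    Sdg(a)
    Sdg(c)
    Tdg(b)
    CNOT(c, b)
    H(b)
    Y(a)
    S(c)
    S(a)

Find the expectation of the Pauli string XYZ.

The expectation value of XYZ is 0.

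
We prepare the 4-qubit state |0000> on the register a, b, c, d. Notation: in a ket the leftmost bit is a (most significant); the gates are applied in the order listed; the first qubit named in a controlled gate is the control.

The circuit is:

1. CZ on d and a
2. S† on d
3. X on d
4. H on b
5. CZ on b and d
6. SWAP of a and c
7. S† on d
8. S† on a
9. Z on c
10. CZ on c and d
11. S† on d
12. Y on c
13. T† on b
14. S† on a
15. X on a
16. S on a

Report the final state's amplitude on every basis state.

After the circuit, the state carries amplitude sqrt(2)/2 on |1011>, sqrt(2)*exp(3*I*pi/4)/2 on |1111>, and 0 on every other basis state.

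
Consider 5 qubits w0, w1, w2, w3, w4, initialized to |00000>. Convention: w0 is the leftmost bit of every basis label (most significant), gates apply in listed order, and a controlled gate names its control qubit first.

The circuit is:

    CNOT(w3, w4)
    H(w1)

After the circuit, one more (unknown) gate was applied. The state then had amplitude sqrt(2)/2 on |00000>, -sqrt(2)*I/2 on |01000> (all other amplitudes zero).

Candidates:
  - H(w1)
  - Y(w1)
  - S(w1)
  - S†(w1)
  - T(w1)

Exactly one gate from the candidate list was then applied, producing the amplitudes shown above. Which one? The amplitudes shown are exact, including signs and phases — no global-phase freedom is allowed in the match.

The unique candidate consistent with the amplitudes is S†(w1).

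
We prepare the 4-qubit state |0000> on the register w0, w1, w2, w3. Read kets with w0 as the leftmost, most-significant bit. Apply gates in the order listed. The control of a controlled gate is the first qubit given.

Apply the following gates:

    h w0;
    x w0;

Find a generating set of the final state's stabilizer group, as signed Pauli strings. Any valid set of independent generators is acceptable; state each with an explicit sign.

The stabilizer group can be generated by +XIII, +IZII, +IIZI, +IIIZ, among other valid generating sets.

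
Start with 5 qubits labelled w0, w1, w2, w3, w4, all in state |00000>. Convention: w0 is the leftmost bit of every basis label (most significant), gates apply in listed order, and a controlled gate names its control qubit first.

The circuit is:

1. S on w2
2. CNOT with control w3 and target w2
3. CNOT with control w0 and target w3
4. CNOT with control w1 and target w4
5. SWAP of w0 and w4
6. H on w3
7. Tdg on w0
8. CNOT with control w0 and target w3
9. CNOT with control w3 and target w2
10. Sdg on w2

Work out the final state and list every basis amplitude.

After the circuit, the state carries amplitude sqrt(2)/2 on |00000>, -sqrt(2)*I/2 on |00110>, and 0 on every other basis state.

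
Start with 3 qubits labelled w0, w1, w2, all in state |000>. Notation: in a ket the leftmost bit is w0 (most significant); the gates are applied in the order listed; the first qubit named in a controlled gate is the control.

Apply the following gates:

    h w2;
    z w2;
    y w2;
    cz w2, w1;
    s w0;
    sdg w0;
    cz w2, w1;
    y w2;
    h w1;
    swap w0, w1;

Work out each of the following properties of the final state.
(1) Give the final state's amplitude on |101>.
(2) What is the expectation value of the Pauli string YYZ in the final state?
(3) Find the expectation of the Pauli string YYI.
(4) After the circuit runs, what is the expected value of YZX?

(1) The final state's coefficient on |101> equals -1/2. Key observation: the block from step 3 through step 8 cancels to the identity and can be dropped.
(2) The expectation value of YYZ is 0.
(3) The observable YYI averages to 0.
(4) The observable YZX averages to 0.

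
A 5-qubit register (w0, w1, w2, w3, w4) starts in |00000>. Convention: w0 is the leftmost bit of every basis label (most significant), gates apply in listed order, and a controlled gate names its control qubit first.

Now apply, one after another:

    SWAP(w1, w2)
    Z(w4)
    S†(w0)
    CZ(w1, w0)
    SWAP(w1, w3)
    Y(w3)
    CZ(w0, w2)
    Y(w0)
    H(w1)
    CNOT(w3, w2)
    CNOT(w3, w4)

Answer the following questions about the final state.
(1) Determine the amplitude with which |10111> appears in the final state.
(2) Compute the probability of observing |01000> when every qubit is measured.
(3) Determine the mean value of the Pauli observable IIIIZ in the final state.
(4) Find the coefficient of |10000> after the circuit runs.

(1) The final state's coefficient on |10111> equals -sqrt(2)/2.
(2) Outcome |01000> occurs with probability 0.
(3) The expectation value of IIIIZ is -1.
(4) The final state's coefficient on |10000> equals 0.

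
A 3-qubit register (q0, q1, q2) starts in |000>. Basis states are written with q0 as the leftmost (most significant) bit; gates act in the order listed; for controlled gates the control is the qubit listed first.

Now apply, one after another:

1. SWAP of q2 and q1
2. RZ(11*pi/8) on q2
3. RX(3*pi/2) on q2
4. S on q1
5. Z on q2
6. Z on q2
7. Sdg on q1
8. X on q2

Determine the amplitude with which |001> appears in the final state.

|001> carries amplitude sqrt(2)*exp(5*I*pi/16)/2 in the final state. Key observation: steps 4-7 multiply out to the identity, so the circuit reduces to the remaining gates.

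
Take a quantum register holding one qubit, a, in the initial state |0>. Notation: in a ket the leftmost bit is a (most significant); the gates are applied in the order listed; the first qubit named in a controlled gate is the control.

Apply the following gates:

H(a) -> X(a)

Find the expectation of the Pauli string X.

The expectation value of X is 1.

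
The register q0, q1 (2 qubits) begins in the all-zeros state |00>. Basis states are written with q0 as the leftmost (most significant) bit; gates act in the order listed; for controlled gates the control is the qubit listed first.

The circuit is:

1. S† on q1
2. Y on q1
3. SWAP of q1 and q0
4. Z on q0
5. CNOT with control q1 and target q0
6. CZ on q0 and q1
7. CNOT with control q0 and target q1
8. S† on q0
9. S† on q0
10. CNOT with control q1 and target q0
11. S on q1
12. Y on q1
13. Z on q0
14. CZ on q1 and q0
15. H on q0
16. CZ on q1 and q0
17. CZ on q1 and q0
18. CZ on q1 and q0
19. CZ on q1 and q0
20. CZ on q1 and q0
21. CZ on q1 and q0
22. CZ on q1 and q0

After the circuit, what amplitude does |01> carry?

|01> carries amplitude 0 in the final state. Key observation: gates 16-21 undo each other exactly, leaving only the rest of the circuit to track.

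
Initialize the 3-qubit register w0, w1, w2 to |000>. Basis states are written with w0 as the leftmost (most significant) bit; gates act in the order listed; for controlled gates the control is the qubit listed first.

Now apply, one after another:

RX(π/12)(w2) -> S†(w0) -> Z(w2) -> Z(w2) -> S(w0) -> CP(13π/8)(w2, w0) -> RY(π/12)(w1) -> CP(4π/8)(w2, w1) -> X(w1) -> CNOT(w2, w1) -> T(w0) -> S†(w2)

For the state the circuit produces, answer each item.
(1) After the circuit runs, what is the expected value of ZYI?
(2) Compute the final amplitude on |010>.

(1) In the final state, ZYI has expectation -sqrt(2)/8 - 1/8 + sqrt(6)/8. Key observation: steps 2-5 multiply out to the identity, so the circuit reduces to the remaining gates.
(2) |010> carries amplitude sqrt(2)/8 + sqrt(6)/8 + 1/2 in the final state.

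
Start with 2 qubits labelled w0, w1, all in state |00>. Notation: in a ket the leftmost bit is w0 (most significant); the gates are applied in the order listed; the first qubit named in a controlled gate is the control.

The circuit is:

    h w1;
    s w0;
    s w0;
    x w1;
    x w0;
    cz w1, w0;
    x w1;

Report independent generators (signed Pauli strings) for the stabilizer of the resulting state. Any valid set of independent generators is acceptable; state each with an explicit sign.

The stabilizer group can be generated by -IX, -ZI, among other valid generating sets.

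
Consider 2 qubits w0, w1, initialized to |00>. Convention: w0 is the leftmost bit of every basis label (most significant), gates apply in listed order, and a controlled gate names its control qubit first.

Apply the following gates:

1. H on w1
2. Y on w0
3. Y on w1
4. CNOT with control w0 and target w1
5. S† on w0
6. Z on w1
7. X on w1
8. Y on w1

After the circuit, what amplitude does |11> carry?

The amplitude on |11> is -sqrt(2)/2.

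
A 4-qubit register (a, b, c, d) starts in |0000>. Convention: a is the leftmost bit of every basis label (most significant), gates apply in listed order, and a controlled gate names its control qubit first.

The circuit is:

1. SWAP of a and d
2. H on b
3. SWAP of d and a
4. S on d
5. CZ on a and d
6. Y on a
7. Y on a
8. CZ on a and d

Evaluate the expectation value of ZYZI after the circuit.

In the final state, ZYZI has expectation 0. Key observation: the block from step 5 through step 8 cancels to the identity and can be dropped.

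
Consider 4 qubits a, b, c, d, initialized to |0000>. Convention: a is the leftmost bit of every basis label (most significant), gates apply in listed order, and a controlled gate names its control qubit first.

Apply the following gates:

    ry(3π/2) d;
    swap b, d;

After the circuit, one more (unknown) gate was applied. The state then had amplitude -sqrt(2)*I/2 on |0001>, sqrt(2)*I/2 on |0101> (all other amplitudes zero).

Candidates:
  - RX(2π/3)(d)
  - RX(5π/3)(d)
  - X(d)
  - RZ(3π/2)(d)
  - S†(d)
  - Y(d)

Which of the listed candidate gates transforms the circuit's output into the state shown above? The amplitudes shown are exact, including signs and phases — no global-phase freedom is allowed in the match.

The applied gate was Y(d).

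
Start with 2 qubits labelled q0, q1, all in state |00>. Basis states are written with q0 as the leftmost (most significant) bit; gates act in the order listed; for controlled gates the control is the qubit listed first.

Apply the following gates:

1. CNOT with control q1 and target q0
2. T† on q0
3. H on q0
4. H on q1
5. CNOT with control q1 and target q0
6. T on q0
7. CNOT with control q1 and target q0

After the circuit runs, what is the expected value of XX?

In the final state, XX has expectation 1.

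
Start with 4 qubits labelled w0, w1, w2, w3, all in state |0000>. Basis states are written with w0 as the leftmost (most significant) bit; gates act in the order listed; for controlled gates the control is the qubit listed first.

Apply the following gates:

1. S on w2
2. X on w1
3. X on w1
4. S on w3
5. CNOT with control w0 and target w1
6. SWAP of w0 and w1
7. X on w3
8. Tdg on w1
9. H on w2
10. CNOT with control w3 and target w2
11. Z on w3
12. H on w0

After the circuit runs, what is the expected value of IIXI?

The observable IIXI averages to 1.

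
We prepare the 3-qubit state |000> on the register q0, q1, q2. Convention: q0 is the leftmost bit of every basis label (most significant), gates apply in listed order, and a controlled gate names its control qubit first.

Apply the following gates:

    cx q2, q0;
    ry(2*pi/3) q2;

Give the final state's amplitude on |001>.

The final state's coefficient on |001> equals sqrt(3)/2.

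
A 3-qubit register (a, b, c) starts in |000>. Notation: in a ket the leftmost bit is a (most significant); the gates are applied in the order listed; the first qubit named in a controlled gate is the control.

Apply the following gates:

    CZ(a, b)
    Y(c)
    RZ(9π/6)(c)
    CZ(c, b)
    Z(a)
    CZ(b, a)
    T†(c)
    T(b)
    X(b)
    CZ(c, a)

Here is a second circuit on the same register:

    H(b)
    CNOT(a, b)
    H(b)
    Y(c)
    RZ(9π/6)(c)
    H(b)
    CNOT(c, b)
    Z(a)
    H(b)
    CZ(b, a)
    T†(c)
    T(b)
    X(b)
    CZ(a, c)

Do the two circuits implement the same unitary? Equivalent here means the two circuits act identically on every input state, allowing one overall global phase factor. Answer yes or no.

Yes: on every input state the two circuits agree up to one overall phase factor.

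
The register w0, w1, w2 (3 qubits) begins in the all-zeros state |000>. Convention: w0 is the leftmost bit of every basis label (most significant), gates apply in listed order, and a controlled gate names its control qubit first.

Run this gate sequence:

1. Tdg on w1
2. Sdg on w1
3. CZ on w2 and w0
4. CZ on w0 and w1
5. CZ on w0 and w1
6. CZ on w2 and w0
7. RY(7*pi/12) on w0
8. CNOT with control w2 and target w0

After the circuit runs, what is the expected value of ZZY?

In the final state, ZZY has expectation 0. Key observation: gates 3-6 undo each other exactly, leaving only the rest of the circuit to track.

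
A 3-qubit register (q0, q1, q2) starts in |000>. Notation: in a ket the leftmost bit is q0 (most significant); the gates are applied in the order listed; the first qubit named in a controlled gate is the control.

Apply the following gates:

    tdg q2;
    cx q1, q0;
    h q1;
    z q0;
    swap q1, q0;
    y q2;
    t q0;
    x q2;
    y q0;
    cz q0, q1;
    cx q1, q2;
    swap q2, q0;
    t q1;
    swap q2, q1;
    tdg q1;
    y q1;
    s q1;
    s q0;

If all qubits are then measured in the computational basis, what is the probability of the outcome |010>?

The probability of measuring |010> is 1/2.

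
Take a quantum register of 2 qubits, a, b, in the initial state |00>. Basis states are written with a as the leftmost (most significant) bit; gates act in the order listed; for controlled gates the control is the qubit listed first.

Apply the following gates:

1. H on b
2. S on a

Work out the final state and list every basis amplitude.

After the circuit, the state carries amplitude sqrt(2)/2 on |00>, sqrt(2)/2 on |01>, 0 on |10>, 0 on |11>.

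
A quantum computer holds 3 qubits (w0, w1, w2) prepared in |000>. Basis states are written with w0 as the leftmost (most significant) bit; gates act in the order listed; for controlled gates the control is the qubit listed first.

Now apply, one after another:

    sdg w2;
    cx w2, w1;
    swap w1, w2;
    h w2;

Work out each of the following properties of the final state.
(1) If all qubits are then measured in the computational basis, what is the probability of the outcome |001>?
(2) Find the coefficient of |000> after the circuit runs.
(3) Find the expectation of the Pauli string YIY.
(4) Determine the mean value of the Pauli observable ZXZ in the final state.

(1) A full measurement returns |001> with probability 1/2.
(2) The amplitude on |000> is sqrt(2)/2.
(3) The observable YIY averages to 0.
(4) The expectation value of ZXZ is 0.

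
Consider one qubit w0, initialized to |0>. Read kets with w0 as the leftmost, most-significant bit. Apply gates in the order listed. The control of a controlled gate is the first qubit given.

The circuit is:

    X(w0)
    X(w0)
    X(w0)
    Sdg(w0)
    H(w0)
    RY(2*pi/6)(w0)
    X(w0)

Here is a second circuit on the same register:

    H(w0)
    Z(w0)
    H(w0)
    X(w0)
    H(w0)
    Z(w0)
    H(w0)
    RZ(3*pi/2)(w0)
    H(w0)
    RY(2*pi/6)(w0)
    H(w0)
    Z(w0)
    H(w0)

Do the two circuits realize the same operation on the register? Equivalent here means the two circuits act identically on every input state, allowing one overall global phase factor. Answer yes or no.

Yes: on every input state the two circuits agree up to one overall phase factor.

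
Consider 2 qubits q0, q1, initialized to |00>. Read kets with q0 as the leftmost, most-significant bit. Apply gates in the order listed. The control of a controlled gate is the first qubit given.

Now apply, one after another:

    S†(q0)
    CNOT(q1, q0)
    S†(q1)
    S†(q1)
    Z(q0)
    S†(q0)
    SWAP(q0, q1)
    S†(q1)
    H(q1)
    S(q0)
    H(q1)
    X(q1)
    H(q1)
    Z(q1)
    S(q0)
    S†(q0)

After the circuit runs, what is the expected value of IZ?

The observable IZ averages to 0. Key observation: gates 11-14 undo each other exactly, leaving only the rest of the circuit to track.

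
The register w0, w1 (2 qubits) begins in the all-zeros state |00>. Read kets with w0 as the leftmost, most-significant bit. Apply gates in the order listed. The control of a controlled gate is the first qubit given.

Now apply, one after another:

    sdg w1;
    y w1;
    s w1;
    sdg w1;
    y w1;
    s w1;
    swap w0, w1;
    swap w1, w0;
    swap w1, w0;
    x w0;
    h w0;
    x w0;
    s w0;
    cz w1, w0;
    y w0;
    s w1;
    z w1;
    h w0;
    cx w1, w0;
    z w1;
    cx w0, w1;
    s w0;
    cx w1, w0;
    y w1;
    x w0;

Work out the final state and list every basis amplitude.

After the circuit, the state carries amplitude 0 on |00>, 0 on |01>, 1/2 + I/2 on |10>, 1/2 + I/2 on |11>.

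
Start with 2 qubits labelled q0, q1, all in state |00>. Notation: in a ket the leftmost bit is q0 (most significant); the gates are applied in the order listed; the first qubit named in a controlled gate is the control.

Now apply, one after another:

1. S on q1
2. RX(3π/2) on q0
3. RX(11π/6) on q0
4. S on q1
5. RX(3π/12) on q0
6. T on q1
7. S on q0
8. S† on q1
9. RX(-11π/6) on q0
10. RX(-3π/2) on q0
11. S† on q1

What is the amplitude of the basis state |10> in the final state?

The amplitude on |10> is -sqrt(3*sqrt(2) + 6)/8 + sqrt(2 - sqrt(2))/8 - I*sqrt(3*sqrt(2) + 6)/8 - 3*I*sqrt(2 - sqrt(2))/8.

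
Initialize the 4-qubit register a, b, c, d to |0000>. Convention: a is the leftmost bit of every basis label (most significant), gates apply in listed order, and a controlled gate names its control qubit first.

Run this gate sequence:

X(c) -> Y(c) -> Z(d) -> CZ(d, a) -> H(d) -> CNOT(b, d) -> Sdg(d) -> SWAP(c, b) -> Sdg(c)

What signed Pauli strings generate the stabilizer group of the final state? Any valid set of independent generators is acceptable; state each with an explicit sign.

The stabilizer group can be generated by -IIIY, +ZIII, +IZII, +IIZI, among other valid generating sets.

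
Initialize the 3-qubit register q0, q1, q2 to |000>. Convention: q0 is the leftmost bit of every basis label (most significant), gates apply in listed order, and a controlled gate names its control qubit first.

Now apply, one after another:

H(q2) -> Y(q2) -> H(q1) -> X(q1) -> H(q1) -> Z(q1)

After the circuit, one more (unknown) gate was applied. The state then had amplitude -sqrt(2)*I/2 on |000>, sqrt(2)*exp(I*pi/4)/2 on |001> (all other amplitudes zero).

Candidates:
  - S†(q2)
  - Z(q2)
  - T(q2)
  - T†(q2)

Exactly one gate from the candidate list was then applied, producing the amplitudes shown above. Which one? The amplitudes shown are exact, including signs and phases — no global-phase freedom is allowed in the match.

It was T†(q2) that produced the state shown. Key observation: gates 3-6 undo each other exactly, leaving only the rest of the circuit to track.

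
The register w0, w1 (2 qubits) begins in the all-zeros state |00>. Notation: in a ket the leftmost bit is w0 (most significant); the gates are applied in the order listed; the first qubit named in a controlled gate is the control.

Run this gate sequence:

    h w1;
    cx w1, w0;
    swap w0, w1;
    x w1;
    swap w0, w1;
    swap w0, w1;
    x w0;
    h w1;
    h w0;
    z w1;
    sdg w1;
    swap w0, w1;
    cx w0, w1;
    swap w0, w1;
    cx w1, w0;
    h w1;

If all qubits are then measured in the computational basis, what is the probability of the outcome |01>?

The probability of measuring |01> is 1/4.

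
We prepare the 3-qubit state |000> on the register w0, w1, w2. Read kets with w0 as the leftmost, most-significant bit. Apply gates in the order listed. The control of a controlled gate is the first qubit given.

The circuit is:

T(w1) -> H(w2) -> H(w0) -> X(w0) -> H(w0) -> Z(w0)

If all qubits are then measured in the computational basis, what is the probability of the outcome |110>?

A full measurement returns |110> with probability 0. Key observation: gates 3-6 undo each other exactly, leaving only the rest of the circuit to track.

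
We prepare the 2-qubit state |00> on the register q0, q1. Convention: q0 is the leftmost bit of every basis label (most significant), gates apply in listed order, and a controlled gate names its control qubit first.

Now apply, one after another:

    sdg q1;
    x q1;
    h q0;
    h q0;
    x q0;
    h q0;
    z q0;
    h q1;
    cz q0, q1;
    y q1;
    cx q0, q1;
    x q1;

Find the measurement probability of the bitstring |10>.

A full measurement returns |10> with probability 1/4. Key observation: steps 4-7 multiply out to the identity, so the circuit reduces to the remaining gates.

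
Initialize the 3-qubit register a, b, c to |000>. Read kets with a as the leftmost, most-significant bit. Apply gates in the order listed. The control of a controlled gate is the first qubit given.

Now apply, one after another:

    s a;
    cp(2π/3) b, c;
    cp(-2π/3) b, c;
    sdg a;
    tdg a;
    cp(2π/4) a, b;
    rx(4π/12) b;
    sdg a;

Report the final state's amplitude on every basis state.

After the circuit, the state carries amplitude sqrt(3)/2 on |000>, -I/2 on |010>, and 0 on every other basis state.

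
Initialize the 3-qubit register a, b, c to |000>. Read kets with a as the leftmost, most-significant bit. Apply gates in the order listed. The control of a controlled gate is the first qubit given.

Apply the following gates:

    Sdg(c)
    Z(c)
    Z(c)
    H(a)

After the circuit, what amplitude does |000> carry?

The final state's coefficient on |000> equals sqrt(2)/2.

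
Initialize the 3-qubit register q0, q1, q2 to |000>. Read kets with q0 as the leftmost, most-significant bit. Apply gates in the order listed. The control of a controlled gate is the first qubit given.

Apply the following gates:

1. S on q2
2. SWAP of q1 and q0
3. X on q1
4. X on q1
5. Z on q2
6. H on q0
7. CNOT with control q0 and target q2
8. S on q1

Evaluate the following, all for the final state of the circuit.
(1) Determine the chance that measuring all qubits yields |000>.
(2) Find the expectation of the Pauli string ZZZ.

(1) The probability of measuring |000> is 1/2.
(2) The observable ZZZ averages to 1.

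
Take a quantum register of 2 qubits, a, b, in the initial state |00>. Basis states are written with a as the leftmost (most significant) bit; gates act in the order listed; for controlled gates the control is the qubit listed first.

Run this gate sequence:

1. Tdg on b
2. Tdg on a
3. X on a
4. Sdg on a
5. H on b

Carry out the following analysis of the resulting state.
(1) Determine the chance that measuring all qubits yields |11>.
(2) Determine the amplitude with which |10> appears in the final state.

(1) A full measurement returns |11> with probability 1/2.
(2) |10> carries amplitude -sqrt(2)*I/2 in the final state.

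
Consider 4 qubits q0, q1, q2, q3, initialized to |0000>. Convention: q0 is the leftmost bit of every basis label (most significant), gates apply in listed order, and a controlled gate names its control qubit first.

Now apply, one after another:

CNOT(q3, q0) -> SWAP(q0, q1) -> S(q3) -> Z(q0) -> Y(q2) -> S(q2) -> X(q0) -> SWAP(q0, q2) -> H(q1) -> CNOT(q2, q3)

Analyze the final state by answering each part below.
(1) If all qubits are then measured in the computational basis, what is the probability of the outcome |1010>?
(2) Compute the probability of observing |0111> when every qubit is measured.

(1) The probability of measuring |1010> is 0.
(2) Outcome |0111> occurs with probability 0.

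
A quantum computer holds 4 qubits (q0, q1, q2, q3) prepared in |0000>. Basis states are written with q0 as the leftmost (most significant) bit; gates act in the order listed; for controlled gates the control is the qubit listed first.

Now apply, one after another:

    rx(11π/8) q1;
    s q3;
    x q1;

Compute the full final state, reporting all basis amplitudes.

The resulting statevector has amplitude -I*sin(5*pi/16) on |0000>, -cos(5*pi/16) on |0100>, and 0 on every other basis state.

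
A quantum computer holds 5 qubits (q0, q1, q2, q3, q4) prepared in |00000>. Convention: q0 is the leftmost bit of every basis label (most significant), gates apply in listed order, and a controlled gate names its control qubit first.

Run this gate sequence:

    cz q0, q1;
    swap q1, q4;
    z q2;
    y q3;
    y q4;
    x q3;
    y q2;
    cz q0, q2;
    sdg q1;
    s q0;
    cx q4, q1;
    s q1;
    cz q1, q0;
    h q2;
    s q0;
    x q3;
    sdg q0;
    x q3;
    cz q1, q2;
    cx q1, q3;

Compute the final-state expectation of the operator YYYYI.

The observable YYYYI averages to 0.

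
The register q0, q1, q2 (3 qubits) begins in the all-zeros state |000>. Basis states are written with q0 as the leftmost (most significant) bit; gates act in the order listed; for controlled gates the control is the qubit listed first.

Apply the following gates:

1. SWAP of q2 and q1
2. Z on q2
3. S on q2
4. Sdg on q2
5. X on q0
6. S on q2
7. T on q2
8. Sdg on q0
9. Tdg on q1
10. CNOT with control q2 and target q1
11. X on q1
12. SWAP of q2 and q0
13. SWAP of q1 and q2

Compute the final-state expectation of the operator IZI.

In the final state, IZI has expectation -1. Key observation: gates 3-4 undo each other exactly, leaving only the rest of the circuit to track.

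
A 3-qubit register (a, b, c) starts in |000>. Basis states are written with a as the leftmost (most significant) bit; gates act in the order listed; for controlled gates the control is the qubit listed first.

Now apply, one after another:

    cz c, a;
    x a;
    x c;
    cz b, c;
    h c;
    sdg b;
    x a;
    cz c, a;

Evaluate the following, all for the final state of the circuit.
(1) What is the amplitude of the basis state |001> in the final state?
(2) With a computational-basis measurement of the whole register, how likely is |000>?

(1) The amplitude on |001> is -sqrt(2)/2.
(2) A full measurement returns |000> with probability 1/2.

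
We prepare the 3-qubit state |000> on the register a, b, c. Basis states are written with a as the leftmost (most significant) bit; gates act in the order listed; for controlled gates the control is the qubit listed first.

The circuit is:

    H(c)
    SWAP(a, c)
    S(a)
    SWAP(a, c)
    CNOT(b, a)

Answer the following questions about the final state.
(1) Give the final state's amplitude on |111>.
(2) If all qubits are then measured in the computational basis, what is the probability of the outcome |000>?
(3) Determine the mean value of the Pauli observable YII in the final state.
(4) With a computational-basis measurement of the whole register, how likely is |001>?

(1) |111> carries amplitude 0 in the final state.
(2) A full measurement returns |000> with probability 1/2.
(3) In the final state, YII has expectation 0.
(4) Outcome |001> occurs with probability 1/2.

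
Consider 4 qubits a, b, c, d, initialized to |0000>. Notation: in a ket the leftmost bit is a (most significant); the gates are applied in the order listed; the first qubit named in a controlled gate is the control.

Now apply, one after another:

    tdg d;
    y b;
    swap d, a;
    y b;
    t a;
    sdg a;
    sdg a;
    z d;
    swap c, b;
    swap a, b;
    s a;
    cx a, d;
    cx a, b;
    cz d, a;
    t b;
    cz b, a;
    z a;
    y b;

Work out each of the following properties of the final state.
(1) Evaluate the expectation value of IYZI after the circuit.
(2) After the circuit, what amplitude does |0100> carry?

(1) In the final state, IYZI has expectation 0.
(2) The final state's coefficient on |0100> equals I.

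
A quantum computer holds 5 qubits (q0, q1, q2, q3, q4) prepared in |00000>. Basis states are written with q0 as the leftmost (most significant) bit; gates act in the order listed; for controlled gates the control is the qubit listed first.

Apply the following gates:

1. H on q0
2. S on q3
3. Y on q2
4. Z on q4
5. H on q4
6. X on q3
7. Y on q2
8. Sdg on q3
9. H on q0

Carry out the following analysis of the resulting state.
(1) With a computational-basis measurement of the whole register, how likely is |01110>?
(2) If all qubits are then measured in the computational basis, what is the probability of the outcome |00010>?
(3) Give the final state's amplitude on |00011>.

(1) The probability of measuring |01110> is 0.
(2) A full measurement returns |00010> with probability 1/2.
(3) The amplitude on |00011> is -sqrt(2)*I/2.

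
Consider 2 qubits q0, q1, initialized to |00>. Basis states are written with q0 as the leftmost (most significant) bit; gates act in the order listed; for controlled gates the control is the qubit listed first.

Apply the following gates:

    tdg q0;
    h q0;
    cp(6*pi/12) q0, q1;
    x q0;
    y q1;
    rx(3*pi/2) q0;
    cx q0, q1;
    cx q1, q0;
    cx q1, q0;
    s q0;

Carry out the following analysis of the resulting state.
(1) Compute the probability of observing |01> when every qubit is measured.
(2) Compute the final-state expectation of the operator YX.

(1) The probability of measuring |01> is 1/2.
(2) In the final state, YX has expectation 1.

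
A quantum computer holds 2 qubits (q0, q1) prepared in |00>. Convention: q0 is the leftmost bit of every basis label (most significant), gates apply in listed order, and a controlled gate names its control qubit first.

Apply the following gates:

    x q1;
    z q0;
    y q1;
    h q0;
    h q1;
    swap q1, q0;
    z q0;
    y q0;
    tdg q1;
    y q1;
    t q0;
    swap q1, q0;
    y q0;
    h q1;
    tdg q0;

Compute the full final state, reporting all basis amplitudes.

The resulting statevector has amplitude sqrt(2)*(1 + exp(I*pi/4))/4 on |00>, sqrt(2)*(1 - exp(I*pi/4))/4 on |01>, sqrt(2)*(-I - exp(3*I*pi/4))/4 on |10>, sqrt(2)*(-I + exp(3*I*pi/4))/4 on |11>.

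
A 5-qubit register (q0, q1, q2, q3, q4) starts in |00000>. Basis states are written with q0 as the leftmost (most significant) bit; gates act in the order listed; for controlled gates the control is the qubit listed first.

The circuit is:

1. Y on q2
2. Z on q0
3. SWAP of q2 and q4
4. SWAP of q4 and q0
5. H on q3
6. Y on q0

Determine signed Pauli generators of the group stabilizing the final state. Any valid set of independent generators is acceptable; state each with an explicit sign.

The final state is stabilized by the group generated by +IIIXI, +ZIIII, +IZIII, +IIZII, +IIIIZ; other independent generating sets are equally valid.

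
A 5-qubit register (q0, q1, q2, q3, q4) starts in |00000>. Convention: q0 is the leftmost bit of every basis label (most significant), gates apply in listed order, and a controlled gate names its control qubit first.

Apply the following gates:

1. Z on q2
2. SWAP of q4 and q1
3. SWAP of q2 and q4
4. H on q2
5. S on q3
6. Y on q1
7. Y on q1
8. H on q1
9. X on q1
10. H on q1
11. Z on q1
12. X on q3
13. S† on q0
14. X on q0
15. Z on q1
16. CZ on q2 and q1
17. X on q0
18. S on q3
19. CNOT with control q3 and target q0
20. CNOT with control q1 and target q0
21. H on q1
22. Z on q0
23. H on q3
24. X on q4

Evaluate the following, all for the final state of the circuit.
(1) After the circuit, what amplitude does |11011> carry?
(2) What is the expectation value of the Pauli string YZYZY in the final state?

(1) The final state's coefficient on |11011> equals sqrt(2)*I/4. Key observation: steps 8-11 multiply out to the identity, so the circuit reduces to the remaining gates.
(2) In the final state, YZYZY has expectation 0.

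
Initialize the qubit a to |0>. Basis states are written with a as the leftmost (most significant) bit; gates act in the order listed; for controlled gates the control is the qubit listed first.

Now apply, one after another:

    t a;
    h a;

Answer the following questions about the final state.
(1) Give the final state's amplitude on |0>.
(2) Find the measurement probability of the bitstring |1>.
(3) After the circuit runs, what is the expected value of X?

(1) |0> carries amplitude sqrt(2)/2 in the final state.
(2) A full measurement returns |1> with probability 1/2.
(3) The expectation value of X is 1.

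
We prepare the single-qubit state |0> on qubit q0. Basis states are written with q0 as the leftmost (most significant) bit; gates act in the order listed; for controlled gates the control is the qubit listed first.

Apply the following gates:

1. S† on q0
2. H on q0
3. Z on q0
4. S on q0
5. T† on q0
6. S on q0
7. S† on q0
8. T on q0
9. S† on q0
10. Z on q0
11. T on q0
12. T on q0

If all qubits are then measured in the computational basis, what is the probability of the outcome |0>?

A full measurement returns |0> with probability 1/2. Key observation: gates 3-10 undo each other exactly, leaving only the rest of the circuit to track.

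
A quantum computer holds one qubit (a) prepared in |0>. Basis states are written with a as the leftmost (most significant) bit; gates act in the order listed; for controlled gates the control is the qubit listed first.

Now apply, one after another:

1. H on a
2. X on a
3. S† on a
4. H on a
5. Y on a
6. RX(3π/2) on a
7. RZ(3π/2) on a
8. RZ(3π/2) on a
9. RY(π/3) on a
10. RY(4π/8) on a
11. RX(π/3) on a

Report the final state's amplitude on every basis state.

The final amplitudes are 1/4 + sqrt(3)/4 - I/2 on |0>, -1/2 - sqrt(3)*I/4 + I/4 on |1>.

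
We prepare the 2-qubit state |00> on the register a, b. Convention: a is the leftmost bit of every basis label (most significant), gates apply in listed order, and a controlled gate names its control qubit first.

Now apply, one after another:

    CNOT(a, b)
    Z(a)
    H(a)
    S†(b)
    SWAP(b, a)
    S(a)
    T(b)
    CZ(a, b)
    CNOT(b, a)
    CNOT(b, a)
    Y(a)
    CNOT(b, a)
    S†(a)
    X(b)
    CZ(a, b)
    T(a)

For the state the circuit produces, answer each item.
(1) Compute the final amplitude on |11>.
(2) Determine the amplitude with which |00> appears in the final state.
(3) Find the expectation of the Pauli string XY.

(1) |11> carries amplitude -sqrt(2)*exp(I*pi/4)/2 in the final state.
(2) |00> carries amplitude sqrt(2)*exp(3*I*pi/4)/2 in the final state.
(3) The expectation value of XY is 1.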